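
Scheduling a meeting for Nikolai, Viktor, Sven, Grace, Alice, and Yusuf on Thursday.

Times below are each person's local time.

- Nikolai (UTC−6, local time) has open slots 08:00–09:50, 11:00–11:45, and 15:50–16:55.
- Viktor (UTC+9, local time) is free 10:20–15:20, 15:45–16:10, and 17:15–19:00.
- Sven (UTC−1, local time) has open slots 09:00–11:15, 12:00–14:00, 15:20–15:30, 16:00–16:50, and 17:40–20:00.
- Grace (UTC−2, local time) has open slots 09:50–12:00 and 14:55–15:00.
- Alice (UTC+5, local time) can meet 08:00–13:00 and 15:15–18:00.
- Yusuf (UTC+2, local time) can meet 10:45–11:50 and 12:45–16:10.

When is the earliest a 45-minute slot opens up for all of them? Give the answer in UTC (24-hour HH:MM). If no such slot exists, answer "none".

Nikolai → UTC: 14:00–15:50, 17:00–17:45, 21:50–22:55.
Viktor → UTC: 01:20–06:20, 06:45–07:10, 08:15–10:00.
Sven → UTC: 10:00–12:15, 13:00–15:00, 16:20–16:30, 17:00–17:50, 18:40–21:00.
Grace → UTC: 11:50–14:00, 16:55–17:00.
Alice → UTC: 03:00–08:00, 10:15–13:00.
Yusuf → UTC: 08:45–09:50, 10:45–14:10.
Nikolai ∩ Viktor: (none).
Nikolai ∩ Viktor ∩ Sven: (none).
Nikolai ∩ Viktor ∩ Sven ∩ Grace: (none).
Nikolai ∩ Viktor ∩ Sven ∩ Grace ∩ Alice: (none).
Nikolai ∩ Viktor ∩ Sven ∩ Grace ∩ Alice ∩ Yusuf: (none).
Windows ≥ 45 min: (none).

none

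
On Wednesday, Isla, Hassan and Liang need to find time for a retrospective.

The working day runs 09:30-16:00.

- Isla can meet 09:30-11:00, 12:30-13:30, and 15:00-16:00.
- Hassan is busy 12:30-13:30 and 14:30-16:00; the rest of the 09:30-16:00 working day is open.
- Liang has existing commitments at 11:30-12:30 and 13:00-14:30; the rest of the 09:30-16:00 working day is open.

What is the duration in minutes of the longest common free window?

Hassan free within 09:30–16:00: 09:30–12:30, 13:30–14:30.
Liang free within 09:30–16:00: 09:30–11:30, 12:30–13:00, 14:30–16:00.
Isla ∩ Hassan: 09:30–11:00.
Isla ∩ Hassan ∩ Liang: 09:30–11:00.
Single common window of 90 minutes.

90 minutes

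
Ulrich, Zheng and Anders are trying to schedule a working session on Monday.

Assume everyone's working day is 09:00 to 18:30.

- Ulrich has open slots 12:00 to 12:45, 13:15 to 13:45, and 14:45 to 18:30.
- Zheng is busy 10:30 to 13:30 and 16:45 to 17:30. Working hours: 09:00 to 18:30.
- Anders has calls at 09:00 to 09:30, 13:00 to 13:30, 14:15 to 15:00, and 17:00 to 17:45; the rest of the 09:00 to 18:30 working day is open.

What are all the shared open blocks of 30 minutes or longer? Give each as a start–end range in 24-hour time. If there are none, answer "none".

15:00–16:45, 17:45–18:30

Zheng free within 09:00–18:30: 09:00–10:30, 13:30–16:45, 17:30–18:30.
Anders free within 09:00–18:30: 09:30–13:00, 13:30–14:15, 15:00–17:00, 17:45–18:30.
Ulrich ∩ Zheng: 13:30–13:45, 14:45–16:45, 17:30–18:30.
Ulrich ∩ Zheng ∩ Anders: 13:30–13:45, 15:00–16:45, 17:45–18:30.
Windows ≥ 30 min: 15:00–16:45, 17:45–18:30.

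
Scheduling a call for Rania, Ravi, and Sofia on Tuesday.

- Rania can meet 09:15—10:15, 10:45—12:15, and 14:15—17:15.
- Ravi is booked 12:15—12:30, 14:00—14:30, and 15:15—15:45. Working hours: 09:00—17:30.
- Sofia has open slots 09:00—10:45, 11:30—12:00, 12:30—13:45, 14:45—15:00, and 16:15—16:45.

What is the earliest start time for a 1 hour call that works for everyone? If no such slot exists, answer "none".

09:15

Ravi free within 09:00–17:30: 09:00–12:15, 12:30–14:00, 14:30–15:15, 15:45–17:30.
Rania ∩ Ravi: 09:15–10:15, 10:45–12:15, 14:30–15:15, 15:45–17:15.
Rania ∩ Ravi ∩ Sofia: 09:15–10:15, 11:30–12:00, 14:45–15:00, 16:15–16:45.
Windows ≥ 60 min: 09:15–10:15.
Earliest such window starts at 09:15.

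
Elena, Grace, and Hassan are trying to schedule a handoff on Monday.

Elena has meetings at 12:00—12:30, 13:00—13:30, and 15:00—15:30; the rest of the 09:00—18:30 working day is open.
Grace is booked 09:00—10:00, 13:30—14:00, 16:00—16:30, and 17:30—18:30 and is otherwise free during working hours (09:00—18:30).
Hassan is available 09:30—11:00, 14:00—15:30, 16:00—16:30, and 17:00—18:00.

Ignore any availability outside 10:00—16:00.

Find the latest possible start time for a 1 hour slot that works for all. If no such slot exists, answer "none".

Elena free within 09:00–18:30: 09:00–12:00, 12:30–13:00, 13:30–15:00, 15:30–18:30.
Grace free within 09:00–18:30: 10:00–13:30, 14:00–16:00, 16:30–17:30.
Elena ∩ Grace: 10:00–12:00, 12:30–13:00, 14:00–15:00, 15:30–16:00, 16:30–17:30.
Elena ∩ Grace ∩ Hassan: 10:00–11:00, 14:00–15:00, 17:00–17:30.
Restricted to 10:00–16:00: 10:00–11:00, 14:00–15:00.
Windows ≥ 60 min: 10:00–11:00, 14:00–15:00.
Latest start in the last window 14:00–15:00 is 15:00 − 60 min = 14:00.

14:00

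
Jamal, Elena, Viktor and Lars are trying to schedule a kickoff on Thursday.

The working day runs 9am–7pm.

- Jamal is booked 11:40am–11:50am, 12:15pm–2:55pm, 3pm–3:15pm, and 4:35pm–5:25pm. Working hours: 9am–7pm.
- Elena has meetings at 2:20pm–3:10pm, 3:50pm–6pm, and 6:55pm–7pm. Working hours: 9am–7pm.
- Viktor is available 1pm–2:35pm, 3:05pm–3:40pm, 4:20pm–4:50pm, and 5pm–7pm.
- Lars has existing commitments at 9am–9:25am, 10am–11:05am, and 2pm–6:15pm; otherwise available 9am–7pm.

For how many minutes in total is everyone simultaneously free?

Jamal free within 09:00–19:00: 09:00–11:40, 11:50–12:15, 14:55–15:00, 15:15–16:35, 17:25–19:00.
Elena free within 09:00–19:00: 09:00–14:20, 15:10–15:50, 18:00–18:55.
Lars free within 09:00–19:00: 09:25–10:00, 11:05–14:00, 18:15–19:00.
Jamal ∩ Elena: 09:00–11:40, 11:50–12:15, 15:15–15:50, 18:00–18:55.
Jamal ∩ Elena ∩ Viktor: 15:15–15:40, 18:00–18:55.
Jamal ∩ Elena ∩ Viktor ∩ Lars: 18:15–18:55.
Total common minutes: 40.

40 minutes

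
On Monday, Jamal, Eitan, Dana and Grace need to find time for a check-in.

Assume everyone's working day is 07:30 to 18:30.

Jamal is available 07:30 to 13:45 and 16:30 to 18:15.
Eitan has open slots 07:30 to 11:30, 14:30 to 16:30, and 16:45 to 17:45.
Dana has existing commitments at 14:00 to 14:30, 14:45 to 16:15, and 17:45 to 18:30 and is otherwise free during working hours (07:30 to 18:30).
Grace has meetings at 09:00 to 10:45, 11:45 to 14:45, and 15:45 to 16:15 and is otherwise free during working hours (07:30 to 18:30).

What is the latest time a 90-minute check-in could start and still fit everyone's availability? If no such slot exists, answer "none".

07:30

Dana free within 07:30–18:30: 07:30–14:00, 14:30–14:45, 16:15–17:45.
Grace free within 07:30–18:30: 07:30–09:00, 10:45–11:45, 14:45–15:45, 16:15–18:30.
Jamal ∩ Eitan: 07:30–11:30, 16:45–17:45.
Jamal ∩ Eitan ∩ Dana: 07:30–11:30, 16:45–17:45.
Jamal ∩ Eitan ∩ Dana ∩ Grace: 07:30–09:00, 10:45–11:30, 16:45–17:45.
Windows ≥ 90 min: 07:30–09:00.
Latest start in the last window 07:30–09:00 is 09:00 − 90 min = 07:30.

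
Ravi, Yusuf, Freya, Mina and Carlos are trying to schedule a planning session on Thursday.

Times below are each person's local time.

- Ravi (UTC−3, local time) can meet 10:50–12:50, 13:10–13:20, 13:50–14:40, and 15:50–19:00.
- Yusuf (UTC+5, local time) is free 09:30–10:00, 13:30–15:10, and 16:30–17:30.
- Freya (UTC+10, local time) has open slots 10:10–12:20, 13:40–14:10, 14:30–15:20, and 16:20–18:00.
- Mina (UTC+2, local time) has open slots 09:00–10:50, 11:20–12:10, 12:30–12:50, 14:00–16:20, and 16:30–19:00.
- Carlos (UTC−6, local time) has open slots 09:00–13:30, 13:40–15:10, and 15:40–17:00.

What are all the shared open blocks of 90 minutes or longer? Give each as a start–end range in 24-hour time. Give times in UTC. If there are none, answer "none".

Ravi → UTC: 13:50–15:50, 16:10–16:20, 16:50–17:40, 18:50–22:00.
Yusuf → UTC: 04:30–05:00, 08:30–10:10, 11:30–12:30.
Freya → UTC: 00:10–02:20, 03:40–04:10, 04:30–05:20, 06:20–08:00.
Mina → UTC: 07:00–08:50, 09:20–10:10, 10:30–10:50, 12:00–14:20, 14:30–17:00.
Carlos → UTC: 15:00–19:30, 19:40–21:10, 21:40–23:00.
Ravi ∩ Yusuf: (none).
Ravi ∩ Yusuf ∩ Freya: (none).
Ravi ∩ Yusuf ∩ Freya ∩ Mina: (none).
Ravi ∩ Yusuf ∩ Freya ∩ Mina ∩ Carlos: (none).
Windows ≥ 90 min: (none).

none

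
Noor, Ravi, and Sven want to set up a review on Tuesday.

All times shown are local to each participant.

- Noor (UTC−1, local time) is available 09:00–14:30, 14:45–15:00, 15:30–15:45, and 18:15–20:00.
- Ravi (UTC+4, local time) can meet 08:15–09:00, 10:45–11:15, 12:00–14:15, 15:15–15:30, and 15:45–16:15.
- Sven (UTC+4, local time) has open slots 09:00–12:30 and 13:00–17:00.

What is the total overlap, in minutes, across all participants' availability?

Noor → UTC: 10:00–15:30, 15:45–16:00, 16:30–16:45, 19:15–21:00.
Ravi → UTC: 04:15–05:00, 06:45–07:15, 08:00–10:15, 11:15–11:30, 11:45–12:15.
Sven → UTC: 05:00–08:30, 09:00–13:00.
Noor ∩ Ravi: 10:00–10:15, 11:15–11:30, 11:45–12:15.
Noor ∩ Ravi ∩ Sven: 10:00–10:15, 11:15–11:30, 11:45–12:15.
Total common minutes: 15 + 15 + 30 = 60.

60 minutes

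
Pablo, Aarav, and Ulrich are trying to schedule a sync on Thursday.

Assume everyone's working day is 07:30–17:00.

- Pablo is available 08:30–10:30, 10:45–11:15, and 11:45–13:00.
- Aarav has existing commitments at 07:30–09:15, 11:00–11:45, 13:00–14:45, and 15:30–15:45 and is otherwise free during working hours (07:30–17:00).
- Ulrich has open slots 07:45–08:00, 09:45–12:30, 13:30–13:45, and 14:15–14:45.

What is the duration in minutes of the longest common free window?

45 minutes

Aarav free within 07:30–17:00: 09:15–11:00, 11:45–13:00, 14:45–15:30, 15:45–17:00.
Pablo ∩ Aarav: 09:15–10:30, 10:45–11:00, 11:45–13:00.
Pablo ∩ Aarav ∩ Ulrich: 09:45–10:30, 10:45–11:00, 11:45–12:30.
Common window lengths: 45, 15, 45 min; longest is 45.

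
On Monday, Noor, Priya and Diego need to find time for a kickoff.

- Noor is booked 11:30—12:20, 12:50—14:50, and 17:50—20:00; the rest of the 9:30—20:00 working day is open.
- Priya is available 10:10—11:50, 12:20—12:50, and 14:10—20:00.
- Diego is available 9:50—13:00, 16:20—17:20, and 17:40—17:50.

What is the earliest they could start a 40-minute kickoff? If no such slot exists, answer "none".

10:10

Noor free within 09:30–20:00: 09:30–11:30, 12:20–12:50, 14:50–17:50.
Noor ∩ Priya: 10:10–11:30, 12:20–12:50, 14:50–17:50.
Noor ∩ Priya ∩ Diego: 10:10–11:30, 12:20–12:50, 16:20–17:20, 17:40–17:50.
Windows ≥ 40 min: 10:10–11:30, 16:20–17:20.
Earliest such window starts at 10:10.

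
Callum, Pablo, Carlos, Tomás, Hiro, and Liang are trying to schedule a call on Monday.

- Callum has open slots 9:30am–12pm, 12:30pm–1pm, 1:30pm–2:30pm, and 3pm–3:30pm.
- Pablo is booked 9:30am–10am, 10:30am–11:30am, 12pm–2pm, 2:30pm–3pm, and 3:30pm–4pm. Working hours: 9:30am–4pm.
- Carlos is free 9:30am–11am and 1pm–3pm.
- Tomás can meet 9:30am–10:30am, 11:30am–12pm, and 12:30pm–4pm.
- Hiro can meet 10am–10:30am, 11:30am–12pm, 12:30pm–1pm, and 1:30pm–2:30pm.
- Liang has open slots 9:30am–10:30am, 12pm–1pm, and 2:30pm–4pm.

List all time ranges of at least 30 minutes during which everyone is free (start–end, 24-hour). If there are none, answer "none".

10:00–10:30

Pablo free within 09:30–16:00: 10:00–10:30, 11:30–12:00, 14:00–14:30, 15:00–15:30.
Callum ∩ Pablo: 10:00–10:30, 11:30–12:00, 14:00–14:30, 15:00–15:30.
Callum ∩ Pablo ∩ Carlos: 10:00–10:30, 14:00–14:30.
Callum ∩ Pablo ∩ Carlos ∩ Tomás: 10:00–10:30, 14:00–14:30.
Callum ∩ Pablo ∩ Carlos ∩ Tomás ∩ Hiro: 10:00–10:30, 14:00–14:30.
Callum ∩ Pablo ∩ Carlos ∩ Tomás ∩ Hiro ∩ Liang: 10:00–10:30.
Windows ≥ 30 min: 10:00–10:30.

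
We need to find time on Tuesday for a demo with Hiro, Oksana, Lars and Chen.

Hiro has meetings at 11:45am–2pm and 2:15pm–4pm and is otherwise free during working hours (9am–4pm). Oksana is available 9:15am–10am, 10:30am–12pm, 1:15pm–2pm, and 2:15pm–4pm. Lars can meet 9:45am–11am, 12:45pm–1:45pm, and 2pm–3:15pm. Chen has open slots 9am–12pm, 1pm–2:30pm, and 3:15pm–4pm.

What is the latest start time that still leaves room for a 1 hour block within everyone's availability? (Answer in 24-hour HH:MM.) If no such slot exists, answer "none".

none

Hiro free within 09:00–16:00: 09:00–11:45, 14:00–14:15.
Hiro ∩ Oksana: 09:15–10:00, 10:30–11:45.
Hiro ∩ Oksana ∩ Lars: 09:45–10:00, 10:30–11:00.
Hiro ∩ Oksana ∩ Lars ∩ Chen: 09:45–10:00, 10:30–11:00.
Windows ≥ 60 min: (none).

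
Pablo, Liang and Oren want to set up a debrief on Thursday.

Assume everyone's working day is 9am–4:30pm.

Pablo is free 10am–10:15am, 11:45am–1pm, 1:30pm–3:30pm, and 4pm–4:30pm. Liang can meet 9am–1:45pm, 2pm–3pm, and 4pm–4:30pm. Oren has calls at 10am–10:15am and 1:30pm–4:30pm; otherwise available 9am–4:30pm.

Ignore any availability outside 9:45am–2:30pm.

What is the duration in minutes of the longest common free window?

75 minutes

Oren free within 09:00–16:30: 09:00–10:00, 10:15–13:30.
Pablo ∩ Liang: 10:00–10:15, 11:45–13:00, 13:30–13:45, 14:00–15:00, 16:00–16:30.
Pablo ∩ Liang ∩ Oren: 11:45–13:00.
Restricted to 09:45–14:30: 11:45–13:00.
Single common window of 75 minutes.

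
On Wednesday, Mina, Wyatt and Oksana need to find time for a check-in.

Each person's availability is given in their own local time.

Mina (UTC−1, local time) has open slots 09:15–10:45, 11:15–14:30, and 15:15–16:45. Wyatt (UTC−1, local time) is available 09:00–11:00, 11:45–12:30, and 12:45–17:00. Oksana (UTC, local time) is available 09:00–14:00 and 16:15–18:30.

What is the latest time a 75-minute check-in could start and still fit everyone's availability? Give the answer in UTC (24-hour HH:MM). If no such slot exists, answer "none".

Mina → UTC: 10:15–11:45, 12:15–15:30, 16:15–17:45.
Wyatt → UTC: 10:00–12:00, 12:45–13:30, 13:45–18:00.
Oksana → UTC: 09:00–14:00, 16:15–18:30.
Mina ∩ Wyatt: 10:15–11:45, 12:45–13:30, 13:45–15:30, 16:15–17:45.
Mina ∩ Wyatt ∩ Oksana: 10:15–11:45, 12:45–13:30, 13:45–14:00, 16:15–17:45.
Windows ≥ 75 min: 10:15–11:45, 16:15–17:45.
Latest start in the last window 16:15–17:45 is 17:45 − 75 min = 16:30.

16:30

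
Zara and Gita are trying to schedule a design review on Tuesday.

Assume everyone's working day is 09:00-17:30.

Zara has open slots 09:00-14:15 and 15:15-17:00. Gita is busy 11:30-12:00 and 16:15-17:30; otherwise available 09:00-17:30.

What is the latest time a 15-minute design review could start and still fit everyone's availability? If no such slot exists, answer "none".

Gita free within 09:00–17:30: 09:00–11:30, 12:00–16:15.
Zara ∩ Gita: 09:00–11:30, 12:00–14:15, 15:15–16:15.
Windows ≥ 15 min: 09:00–11:30, 12:00–14:15, 15:15–16:15.
Latest start in the last window 15:15–16:15 is 16:15 − 15 min = 16:00.

16:00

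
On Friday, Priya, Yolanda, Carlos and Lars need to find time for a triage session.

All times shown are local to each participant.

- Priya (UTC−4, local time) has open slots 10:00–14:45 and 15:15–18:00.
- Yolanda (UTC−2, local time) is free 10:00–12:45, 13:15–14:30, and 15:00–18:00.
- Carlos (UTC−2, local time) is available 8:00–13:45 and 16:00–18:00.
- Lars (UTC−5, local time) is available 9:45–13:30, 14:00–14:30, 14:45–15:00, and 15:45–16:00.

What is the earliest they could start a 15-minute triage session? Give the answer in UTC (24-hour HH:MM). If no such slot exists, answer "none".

Priya → UTC: 14:00–18:45, 19:15–22:00.
Yolanda → UTC: 12:00–14:45, 15:15–16:30, 17:00–20:00.
Carlos → UTC: 10:00–15:45, 18:00–20:00.
Lars → UTC: 14:45–18:30, 19:00–19:30, 19:45–20:00, 20:45–21:00.
Priya ∩ Yolanda: 14:00–14:45, 15:15–16:30, 17:00–18:45, 19:15–20:00.
Priya ∩ Yolanda ∩ Carlos: 14:00–14:45, 15:15–15:45, 18:00–18:45, 19:15–20:00.
Priya ∩ Yolanda ∩ Carlos ∩ Lars: 15:15–15:45, 18:00–18:30, 19:15–19:30, 19:45–20:00.
Windows ≥ 15 min: 15:15–15:45, 18:00–18:30, 19:15–19:30, 19:45–20:00.
Earliest such window starts at 15:15.

15:15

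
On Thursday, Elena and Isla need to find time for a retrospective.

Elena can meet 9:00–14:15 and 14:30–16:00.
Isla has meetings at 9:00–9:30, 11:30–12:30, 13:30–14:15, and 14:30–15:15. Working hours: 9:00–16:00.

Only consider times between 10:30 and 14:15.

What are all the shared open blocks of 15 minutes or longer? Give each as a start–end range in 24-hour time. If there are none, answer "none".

10:30–11:30, 12:30–13:30

Isla free within 09:00–16:00: 09:30–11:30, 12:30–13:30, 14:15–14:30, 15:15–16:00.
Elena ∩ Isla: 09:30–11:30, 12:30–13:30, 15:15–16:00.
Restricted to 10:30–14:15: 10:30–11:30, 12:30–13:30.
Windows ≥ 15 min: 10:30–11:30, 12:30–13:30.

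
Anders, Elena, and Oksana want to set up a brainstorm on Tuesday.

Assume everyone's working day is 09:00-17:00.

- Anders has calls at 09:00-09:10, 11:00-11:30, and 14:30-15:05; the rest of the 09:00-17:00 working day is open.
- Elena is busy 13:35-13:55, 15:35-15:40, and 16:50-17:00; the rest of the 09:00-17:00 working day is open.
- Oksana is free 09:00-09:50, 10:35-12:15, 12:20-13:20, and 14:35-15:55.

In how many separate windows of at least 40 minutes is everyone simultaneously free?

Anders free within 09:00–17:00: 09:10–11:00, 11:30–14:30, 15:05–17:00.
Elena free within 09:00–17:00: 09:00–13:35, 13:55–15:35, 15:40–16:50.
Anders ∩ Elena: 09:10–11:00, 11:30–13:35, 13:55–14:30, 15:05–15:35, 15:40–16:50.
Anders ∩ Elena ∩ Oksana: 09:10–09:50, 10:35–11:00, 11:30–12:15, 12:20–13:20, 15:05–15:35, 15:40–15:55.
Windows ≥ 40 min: 09:10–09:50, 11:30–12:15, 12:20–13:20.
That's 3 windows.

3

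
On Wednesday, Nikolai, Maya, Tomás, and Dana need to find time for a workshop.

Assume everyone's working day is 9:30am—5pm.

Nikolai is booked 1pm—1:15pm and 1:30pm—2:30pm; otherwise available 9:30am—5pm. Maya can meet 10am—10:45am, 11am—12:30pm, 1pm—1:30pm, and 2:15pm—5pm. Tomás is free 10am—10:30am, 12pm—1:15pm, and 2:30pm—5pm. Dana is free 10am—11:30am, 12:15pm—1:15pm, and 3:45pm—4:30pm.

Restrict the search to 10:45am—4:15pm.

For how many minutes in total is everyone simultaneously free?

45 minutes

Nikolai free within 09:30–17:00: 09:30–13:00, 13:15–13:30, 14:30–17:00.
Nikolai ∩ Maya: 10:00–10:45, 11:00–12:30, 13:15–13:30, 14:30–17:00.
Nikolai ∩ Maya ∩ Tomás: 10:00–10:30, 12:00–12:30, 14:30–17:00.
Nikolai ∩ Maya ∩ Tomás ∩ Dana: 10:00–10:30, 12:15–12:30, 15:45–16:30.
Restricted to 10:45–16:15: 12:15–12:30, 15:45–16:15.
Total common minutes: 15 + 30 = 45.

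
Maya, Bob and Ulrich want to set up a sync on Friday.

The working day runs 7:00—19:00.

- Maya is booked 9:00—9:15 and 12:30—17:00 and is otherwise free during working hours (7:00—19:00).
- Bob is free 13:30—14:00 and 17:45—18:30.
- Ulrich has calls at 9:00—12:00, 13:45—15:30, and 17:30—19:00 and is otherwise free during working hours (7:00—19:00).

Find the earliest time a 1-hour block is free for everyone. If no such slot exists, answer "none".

Maya free within 07:00–19:00: 07:00–09:00, 09:15–12:30, 17:00–19:00.
Ulrich free within 07:00–19:00: 07:00–09:00, 12:00–13:45, 15:30–17:30.
Maya ∩ Bob: 17:45–18:30.
Maya ∩ Bob ∩ Ulrich: (none).
Windows ≥ 60 min: (none).

none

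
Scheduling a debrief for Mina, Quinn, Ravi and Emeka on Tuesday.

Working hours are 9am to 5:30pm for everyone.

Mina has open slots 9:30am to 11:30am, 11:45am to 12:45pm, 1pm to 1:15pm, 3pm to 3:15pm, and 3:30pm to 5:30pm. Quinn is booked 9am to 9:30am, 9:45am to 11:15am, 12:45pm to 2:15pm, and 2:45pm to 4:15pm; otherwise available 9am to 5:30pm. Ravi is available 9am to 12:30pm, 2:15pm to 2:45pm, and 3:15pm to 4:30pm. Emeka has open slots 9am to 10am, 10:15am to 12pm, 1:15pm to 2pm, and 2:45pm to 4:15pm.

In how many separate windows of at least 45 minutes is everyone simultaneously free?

0

Quinn free within 09:00–17:30: 09:30–09:45, 11:15–12:45, 14:15–14:45, 16:15–17:30.
Mina ∩ Quinn: 09:30–09:45, 11:15–11:30, 11:45–12:45, 16:15–17:30.
Mina ∩ Quinn ∩ Ravi: 09:30–09:45, 11:15–11:30, 11:45–12:30, 16:15–16:30.
Mina ∩ Quinn ∩ Ravi ∩ Emeka: 09:30–09:45, 11:15–11:30, 11:45–12:00.
Windows ≥ 45 min: (none).
That's 0 windows.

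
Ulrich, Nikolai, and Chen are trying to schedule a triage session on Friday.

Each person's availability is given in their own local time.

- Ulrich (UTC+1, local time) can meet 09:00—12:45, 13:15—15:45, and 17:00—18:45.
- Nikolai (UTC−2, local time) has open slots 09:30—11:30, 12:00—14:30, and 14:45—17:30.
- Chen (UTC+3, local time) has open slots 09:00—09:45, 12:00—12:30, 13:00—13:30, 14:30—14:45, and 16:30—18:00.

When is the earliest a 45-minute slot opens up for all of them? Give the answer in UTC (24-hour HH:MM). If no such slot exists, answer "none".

14:00

Ulrich → UTC: 08:00–11:45, 12:15–14:45, 16:00–17:45.
Nikolai → UTC: 11:30–13:30, 14:00–16:30, 16:45–19:30.
Chen → UTC: 06:00–06:45, 09:00–09:30, 10:00–10:30, 11:30–11:45, 13:30–15:00.
Ulrich ∩ Nikolai: 11:30–11:45, 12:15–13:30, 14:00–14:45, 16:00–16:30, 16:45–17:45.
Ulrich ∩ Nikolai ∩ Chen: 11:30–11:45, 14:00–14:45.
Windows ≥ 45 min: 14:00–14:45.
Earliest such window starts at 14:00.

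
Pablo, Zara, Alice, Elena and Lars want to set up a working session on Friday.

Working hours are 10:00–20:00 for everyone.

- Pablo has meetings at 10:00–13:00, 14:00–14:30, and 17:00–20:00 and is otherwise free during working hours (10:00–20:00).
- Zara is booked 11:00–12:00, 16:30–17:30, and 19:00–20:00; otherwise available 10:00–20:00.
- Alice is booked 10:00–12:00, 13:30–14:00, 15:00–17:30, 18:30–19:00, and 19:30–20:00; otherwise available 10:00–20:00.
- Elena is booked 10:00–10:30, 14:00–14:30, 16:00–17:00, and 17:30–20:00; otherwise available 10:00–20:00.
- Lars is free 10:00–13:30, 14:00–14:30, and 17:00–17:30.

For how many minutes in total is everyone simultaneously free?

30 minutes

Pablo free within 10:00–20:00: 13:00–14:00, 14:30–17:00.
Zara free within 10:00–20:00: 10:00–11:00, 12:00–16:30, 17:30–19:00.
Alice free within 10:00–20:00: 12:00–13:30, 14:00–15:00, 17:30–18:30, 19:00–19:30.
Elena free within 10:00–20:00: 10:30–14:00, 14:30–16:00, 17:00–17:30.
Pablo ∩ Zara: 13:00–14:00, 14:30–16:30.
Pablo ∩ Zara ∩ Alice: 13:00–13:30, 14:30–15:00.
Pablo ∩ Zara ∩ Alice ∩ Elena: 13:00–13:30, 14:30–15:00.
Pablo ∩ Zara ∩ Alice ∩ Elena ∩ Lars: 13:00–13:30.
Total common minutes: 30.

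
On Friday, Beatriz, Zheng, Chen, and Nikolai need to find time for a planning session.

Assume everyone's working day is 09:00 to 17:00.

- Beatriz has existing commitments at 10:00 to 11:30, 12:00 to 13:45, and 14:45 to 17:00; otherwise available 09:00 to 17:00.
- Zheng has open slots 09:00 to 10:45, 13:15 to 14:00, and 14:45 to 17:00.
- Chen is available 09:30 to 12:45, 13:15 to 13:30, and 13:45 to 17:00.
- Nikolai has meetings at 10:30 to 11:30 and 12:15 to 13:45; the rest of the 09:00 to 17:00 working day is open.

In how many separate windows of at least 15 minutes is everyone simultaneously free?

Beatriz free within 09:00–17:00: 09:00–10:00, 11:30–12:00, 13:45–14:45.
Nikolai free within 09:00–17:00: 09:00–10:30, 11:30–12:15, 13:45–17:00.
Beatriz ∩ Zheng: 09:00–10:00, 13:45–14:00.
Beatriz ∩ Zheng ∩ Chen: 09:30–10:00, 13:45–14:00.
Beatriz ∩ Zheng ∩ Chen ∩ Nikolai: 09:30–10:00, 13:45–14:00.
Windows ≥ 15 min: 09:30–10:00, 13:45–14:00.
That's 2 windows.

2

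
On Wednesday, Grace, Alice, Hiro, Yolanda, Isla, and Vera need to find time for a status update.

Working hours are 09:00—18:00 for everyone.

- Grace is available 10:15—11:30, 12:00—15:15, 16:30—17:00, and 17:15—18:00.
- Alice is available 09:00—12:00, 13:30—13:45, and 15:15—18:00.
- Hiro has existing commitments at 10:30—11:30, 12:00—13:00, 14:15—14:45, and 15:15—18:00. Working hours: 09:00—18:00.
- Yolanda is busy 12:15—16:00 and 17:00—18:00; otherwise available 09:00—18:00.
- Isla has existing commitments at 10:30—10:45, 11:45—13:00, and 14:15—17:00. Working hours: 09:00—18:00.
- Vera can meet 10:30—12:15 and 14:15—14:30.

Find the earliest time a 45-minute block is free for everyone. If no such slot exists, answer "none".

none

Hiro free within 09:00–18:00: 09:00–10:30, 11:30–12:00, 13:00–14:15, 14:45–15:15.
Yolanda free within 09:00–18:00: 09:00–12:15, 16:00–17:00.
Isla free within 09:00–18:00: 09:00–10:30, 10:45–11:45, 13:00–14:15, 17:00–18:00.
Grace ∩ Alice: 10:15–11:30, 13:30–13:45, 16:30–17:00, 17:15–18:00.
Grace ∩ Alice ∩ Hiro: 10:15–10:30, 13:30–13:45.
Grace ∩ Alice ∩ Hiro ∩ Yolanda: 10:15–10:30.
Grace ∩ Alice ∩ Hiro ∩ Yolanda ∩ Isla: 10:15–10:30.
Grace ∩ Alice ∩ Hiro ∩ Yolanda ∩ Isla ∩ Vera: (none).
Windows ≥ 45 min: (none).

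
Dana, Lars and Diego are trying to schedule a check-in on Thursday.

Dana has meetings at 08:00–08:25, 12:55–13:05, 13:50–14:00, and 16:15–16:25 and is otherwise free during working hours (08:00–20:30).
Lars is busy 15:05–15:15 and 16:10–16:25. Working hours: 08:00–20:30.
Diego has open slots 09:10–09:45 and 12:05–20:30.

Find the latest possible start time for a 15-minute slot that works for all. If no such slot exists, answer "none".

20:15

Dana free within 08:00–20:30: 08:25–12:55, 13:05–13:50, 14:00–16:15, 16:25–20:30.
Lars free within 08:00–20:30: 08:00–15:05, 15:15–16:10, 16:25–20:30.
Dana ∩ Lars: 08:25–12:55, 13:05–13:50, 14:00–15:05, 15:15–16:10, 16:25–20:30.
Dana ∩ Lars ∩ Diego: 09:10–09:45, 12:05–12:55, 13:05–13:50, 14:00–15:05, 15:15–16:10, 16:25–20:30.
Windows ≥ 15 min: 09:10–09:45, 12:05–12:55, 13:05–13:50, 14:00–15:05, 15:15–16:10, 16:25–20:30.
Latest start in the last window 16:25–20:30 is 20:30 − 15 min = 20:15.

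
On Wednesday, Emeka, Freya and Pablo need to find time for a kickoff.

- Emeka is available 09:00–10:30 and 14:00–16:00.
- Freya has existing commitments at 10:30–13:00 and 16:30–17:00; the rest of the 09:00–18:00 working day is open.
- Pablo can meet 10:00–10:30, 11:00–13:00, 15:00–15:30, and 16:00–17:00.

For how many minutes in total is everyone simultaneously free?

Freya free within 09:00–18:00: 09:00–10:30, 13:00–16:30, 17:00–18:00.
Emeka ∩ Freya: 09:00–10:30, 14:00–16:00.
Emeka ∩ Freya ∩ Pablo: 10:00–10:30, 15:00–15:30.
Total common minutes: 30 + 30 = 60.

60 minutes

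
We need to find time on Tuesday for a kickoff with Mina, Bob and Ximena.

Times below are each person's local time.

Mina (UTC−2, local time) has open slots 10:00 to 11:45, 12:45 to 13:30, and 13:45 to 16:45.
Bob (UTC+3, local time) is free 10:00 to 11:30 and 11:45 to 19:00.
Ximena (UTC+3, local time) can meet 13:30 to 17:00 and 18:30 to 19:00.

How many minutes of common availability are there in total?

Mina → UTC: 12:00–13:45, 14:45–15:30, 15:45–18:45.
Bob → UTC: 07:00–08:30, 08:45–16:00.
Ximena → UTC: 10:30–14:00, 15:30–16:00.
Mina ∩ Bob: 12:00–13:45, 14:45–15:30, 15:45–16:00.
Mina ∩ Bob ∩ Ximena: 12:00–13:45, 15:45–16:00.
Total common minutes: 105 + 15 = 120.

120 minutes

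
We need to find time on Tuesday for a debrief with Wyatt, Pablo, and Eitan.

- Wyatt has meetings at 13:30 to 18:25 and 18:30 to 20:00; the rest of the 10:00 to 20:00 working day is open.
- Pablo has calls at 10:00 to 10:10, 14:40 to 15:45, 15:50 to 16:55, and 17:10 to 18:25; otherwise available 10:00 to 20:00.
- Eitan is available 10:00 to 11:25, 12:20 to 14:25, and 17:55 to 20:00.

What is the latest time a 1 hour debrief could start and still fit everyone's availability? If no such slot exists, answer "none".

12:30

Wyatt free within 10:00–20:00: 10:00–13:30, 18:25–18:30.
Pablo free within 10:00–20:00: 10:10–14:40, 15:45–15:50, 16:55–17:10, 18:25–20:00.
Wyatt ∩ Pablo: 10:10–13:30, 18:25–18:30.
Wyatt ∩ Pablo ∩ Eitan: 10:10–11:25, 12:20–13:30, 18:25–18:30.
Windows ≥ 60 min: 10:10–11:25, 12:20–13:30.
Latest start in the last window 12:20–13:30 is 13:30 − 60 min = 12:30.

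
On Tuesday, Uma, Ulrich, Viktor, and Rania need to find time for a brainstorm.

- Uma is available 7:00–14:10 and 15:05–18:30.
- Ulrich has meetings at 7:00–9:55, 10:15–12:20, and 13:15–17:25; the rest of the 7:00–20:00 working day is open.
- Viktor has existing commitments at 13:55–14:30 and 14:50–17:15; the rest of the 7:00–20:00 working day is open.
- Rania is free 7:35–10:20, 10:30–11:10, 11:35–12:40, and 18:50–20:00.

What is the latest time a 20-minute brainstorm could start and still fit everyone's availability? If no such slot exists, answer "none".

Ulrich free within 07:00–20:00: 09:55–10:15, 12:20–13:15, 17:25–20:00.
Viktor free within 07:00–20:00: 07:00–13:55, 14:30–14:50, 17:15–20:00.
Uma ∩ Ulrich: 09:55–10:15, 12:20–13:15, 17:25–18:30.
Uma ∩ Ulrich ∩ Viktor: 09:55–10:15, 12:20–13:15, 17:25–18:30.
Uma ∩ Ulrich ∩ Viktor ∩ Rania: 09:55–10:15, 12:20–12:40.
Windows ≥ 20 min: 09:55–10:15, 12:20–12:40.
Latest start in the last window 12:20–12:40 is 12:40 − 20 min = 12:20.

12:20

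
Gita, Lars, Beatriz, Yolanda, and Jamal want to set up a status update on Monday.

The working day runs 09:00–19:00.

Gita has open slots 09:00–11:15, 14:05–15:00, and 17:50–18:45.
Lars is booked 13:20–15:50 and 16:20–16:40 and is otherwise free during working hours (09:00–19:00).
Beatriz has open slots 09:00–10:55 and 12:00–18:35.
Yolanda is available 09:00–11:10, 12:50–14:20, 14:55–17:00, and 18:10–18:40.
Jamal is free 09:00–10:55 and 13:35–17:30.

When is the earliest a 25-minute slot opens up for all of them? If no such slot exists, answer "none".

09:00

Lars free within 09:00–19:00: 09:00–13:20, 15:50–16:20, 16:40–19:00.
Gita ∩ Lars: 09:00–11:15, 17:50–18:45.
Gita ∩ Lars ∩ Beatriz: 09:00–10:55, 17:50–18:35.
Gita ∩ Lars ∩ Beatriz ∩ Yolanda: 09:00–10:55, 18:10–18:35.
Gita ∩ Lars ∩ Beatriz ∩ Yolanda ∩ Jamal: 09:00–10:55.
Windows ≥ 25 min: 09:00–10:55.
Earliest such window starts at 09:00.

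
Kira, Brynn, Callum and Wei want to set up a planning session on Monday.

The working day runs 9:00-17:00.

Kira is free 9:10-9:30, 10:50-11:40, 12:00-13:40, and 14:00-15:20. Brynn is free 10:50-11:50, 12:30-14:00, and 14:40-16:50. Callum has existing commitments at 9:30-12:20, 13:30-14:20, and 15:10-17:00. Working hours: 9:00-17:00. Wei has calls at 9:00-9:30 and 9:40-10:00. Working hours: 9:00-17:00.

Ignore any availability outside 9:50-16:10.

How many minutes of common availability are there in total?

90 minutes

Callum free within 09:00–17:00: 09:00–09:30, 12:20–13:30, 14:20–15:10.
Wei free within 09:00–17:00: 09:30–09:40, 10:00–17:00.
Kira ∩ Brynn: 10:50–11:40, 12:30–13:40, 14:40–15:20.
Kira ∩ Brynn ∩ Callum: 12:30–13:30, 14:40–15:10.
Kira ∩ Brynn ∩ Callum ∩ Wei: 12:30–13:30, 14:40–15:10.
Restricted to 09:50–16:10: 12:30–13:30, 14:40–15:10.
Total common minutes: 60 + 30 = 90.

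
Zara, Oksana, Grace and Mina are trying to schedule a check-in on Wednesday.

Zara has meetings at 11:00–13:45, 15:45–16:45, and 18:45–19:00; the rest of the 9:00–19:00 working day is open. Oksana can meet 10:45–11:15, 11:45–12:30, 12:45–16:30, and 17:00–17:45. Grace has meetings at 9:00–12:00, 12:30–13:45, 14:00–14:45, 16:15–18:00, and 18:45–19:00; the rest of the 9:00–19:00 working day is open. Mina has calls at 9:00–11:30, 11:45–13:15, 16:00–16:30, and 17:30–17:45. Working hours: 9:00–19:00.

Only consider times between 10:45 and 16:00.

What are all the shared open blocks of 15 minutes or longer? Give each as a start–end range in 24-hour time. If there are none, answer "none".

Zara free within 09:00–19:00: 09:00–11:00, 13:45–15:45, 16:45–18:45.
Grace free within 09:00–19:00: 12:00–12:30, 13:45–14:00, 14:45–16:15, 18:00–18:45.
Mina free within 09:00–19:00: 11:30–11:45, 13:15–16:00, 16:30–17:30, 17:45–19:00.
Zara ∩ Oksana: 10:45–11:00, 13:45–15:45, 17:00–17:45.
Zara ∩ Oksana ∩ Grace: 13:45–14:00, 14:45–15:45.
Zara ∩ Oksana ∩ Grace ∩ Mina: 13:45–14:00, 14:45–15:45.
Restricted to 10:45–16:00: 13:45–14:00, 14:45–15:45.
Windows ≥ 15 min: 13:45–14:00, 14:45–15:45.

13:45–14:00, 14:45–15:45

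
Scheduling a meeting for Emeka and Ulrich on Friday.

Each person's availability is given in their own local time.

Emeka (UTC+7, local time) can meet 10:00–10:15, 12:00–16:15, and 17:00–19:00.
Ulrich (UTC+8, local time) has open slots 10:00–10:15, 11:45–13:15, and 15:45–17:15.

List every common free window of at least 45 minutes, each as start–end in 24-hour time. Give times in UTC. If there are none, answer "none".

07:45–09:15

Emeka → UTC: 03:00–03:15, 05:00–09:15, 10:00–12:00.
Ulrich → UTC: 02:00–02:15, 03:45–05:15, 07:45–09:15.
Emeka ∩ Ulrich: 05:00–05:15, 07:45–09:15.
Windows ≥ 45 min: 07:45–09:15.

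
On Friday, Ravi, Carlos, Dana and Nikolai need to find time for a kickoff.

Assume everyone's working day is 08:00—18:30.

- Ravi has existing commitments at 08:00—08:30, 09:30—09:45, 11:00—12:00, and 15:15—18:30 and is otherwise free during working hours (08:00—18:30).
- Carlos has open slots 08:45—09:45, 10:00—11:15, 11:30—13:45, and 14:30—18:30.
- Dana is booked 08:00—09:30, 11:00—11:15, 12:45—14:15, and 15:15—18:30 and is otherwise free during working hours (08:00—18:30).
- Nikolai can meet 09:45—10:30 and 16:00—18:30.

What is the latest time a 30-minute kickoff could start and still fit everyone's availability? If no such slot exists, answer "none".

10:00

Ravi free within 08:00–18:30: 08:30–09:30, 09:45–11:00, 12:00–15:15.
Dana free within 08:00–18:30: 09:30–11:00, 11:15–12:45, 14:15–15:15.
Ravi ∩ Carlos: 08:45–09:30, 10:00–11:00, 12:00–13:45, 14:30–15:15.
Ravi ∩ Carlos ∩ Dana: 10:00–11:00, 12:00–12:45, 14:30–15:15.
Ravi ∩ Carlos ∩ Dana ∩ Nikolai: 10:00–10:30.
Windows ≥ 30 min: 10:00–10:30.
Latest start in the last window 10:00–10:30 is 10:30 − 30 min = 10:00.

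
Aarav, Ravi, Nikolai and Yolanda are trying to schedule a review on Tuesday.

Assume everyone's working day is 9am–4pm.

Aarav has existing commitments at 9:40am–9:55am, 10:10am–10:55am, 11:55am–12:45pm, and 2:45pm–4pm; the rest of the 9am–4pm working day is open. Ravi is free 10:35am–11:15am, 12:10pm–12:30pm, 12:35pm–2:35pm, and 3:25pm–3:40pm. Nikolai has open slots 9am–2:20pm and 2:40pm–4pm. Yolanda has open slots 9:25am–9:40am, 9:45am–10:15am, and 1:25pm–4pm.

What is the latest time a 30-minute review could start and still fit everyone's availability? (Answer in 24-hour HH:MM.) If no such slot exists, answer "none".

13:50

Aarav free within 09:00–16:00: 09:00–09:40, 09:55–10:10, 10:55–11:55, 12:45–14:45.
Aarav ∩ Ravi: 10:55–11:15, 12:45–14:35.
Aarav ∩ Ravi ∩ Nikolai: 10:55–11:15, 12:45–14:20.
Aarav ∩ Ravi ∩ Nikolai ∩ Yolanda: 13:25–14:20.
Windows ≥ 30 min: 13:25–14:20.
Latest start in the last window 13:25–14:20 is 14:20 − 30 min = 13:50.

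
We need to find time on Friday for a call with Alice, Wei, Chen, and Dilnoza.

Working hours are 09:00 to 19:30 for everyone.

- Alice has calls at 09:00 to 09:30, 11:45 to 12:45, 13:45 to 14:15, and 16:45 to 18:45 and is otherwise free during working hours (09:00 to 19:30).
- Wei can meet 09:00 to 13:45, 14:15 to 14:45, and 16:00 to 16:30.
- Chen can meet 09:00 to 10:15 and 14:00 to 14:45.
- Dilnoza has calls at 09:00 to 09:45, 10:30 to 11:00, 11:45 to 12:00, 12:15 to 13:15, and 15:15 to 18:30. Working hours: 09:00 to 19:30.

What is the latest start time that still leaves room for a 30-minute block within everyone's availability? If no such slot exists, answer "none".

Alice free within 09:00–19:30: 09:30–11:45, 12:45–13:45, 14:15–16:45, 18:45–19:30.
Dilnoza free within 09:00–19:30: 09:45–10:30, 11:00–11:45, 12:00–12:15, 13:15–15:15, 18:30–19:30.
Alice ∩ Wei: 09:30–11:45, 12:45–13:45, 14:15–14:45, 16:00–16:30.
Alice ∩ Wei ∩ Chen: 09:30–10:15, 14:15–14:45.
Alice ∩ Wei ∩ Chen ∩ Dilnoza: 09:45–10:15, 14:15–14:45.
Windows ≥ 30 min: 09:45–10:15, 14:15–14:45.
Latest start in the last window 14:15–14:45 is 14:45 − 30 min = 14:15.

14:15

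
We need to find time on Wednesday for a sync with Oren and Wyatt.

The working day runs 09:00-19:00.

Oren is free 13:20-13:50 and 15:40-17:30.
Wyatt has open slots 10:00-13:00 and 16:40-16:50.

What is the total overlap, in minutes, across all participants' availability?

10 minutes

Oren ∩ Wyatt: 16:40–16:50.
Total common minutes: 10.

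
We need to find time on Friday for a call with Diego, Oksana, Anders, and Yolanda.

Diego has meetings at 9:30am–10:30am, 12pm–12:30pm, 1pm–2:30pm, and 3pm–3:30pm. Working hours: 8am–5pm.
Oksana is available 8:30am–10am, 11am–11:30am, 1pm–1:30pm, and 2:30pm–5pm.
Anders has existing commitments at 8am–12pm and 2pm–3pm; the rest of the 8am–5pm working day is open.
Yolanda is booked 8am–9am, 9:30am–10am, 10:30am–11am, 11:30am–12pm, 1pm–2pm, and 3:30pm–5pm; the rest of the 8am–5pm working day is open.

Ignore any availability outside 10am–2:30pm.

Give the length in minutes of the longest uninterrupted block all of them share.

Diego free within 08:00–17:00: 08:00–09:30, 10:30–12:00, 12:30–13:00, 14:30–15:00, 15:30–17:00.
Anders free within 08:00–17:00: 12:00–14:00, 15:00–17:00.
Yolanda free within 08:00–17:00: 09:00–09:30, 10:00–10:30, 11:00–11:30, 12:00–13:00, 14:00–15:30.
Diego ∩ Oksana: 08:30–09:30, 11:00–11:30, 14:30–15:00, 15:30–17:00.
Diego ∩ Oksana ∩ Anders: 15:30–17:00.
Diego ∩ Oksana ∩ Anders ∩ Yolanda: (none).
Restricted to 10:00–14:30: (none).
No common window.

0 minutes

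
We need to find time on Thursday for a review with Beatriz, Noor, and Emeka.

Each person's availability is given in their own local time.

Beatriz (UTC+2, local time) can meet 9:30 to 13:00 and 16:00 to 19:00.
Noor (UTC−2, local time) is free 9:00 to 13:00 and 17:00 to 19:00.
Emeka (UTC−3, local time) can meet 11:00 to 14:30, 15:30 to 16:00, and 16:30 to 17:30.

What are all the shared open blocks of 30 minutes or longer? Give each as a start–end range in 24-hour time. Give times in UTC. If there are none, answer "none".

Beatriz → UTC: 07:30–11:00, 14:00–17:00.
Noor → UTC: 11:00–15:00, 19:00–21:00.
Emeka → UTC: 14:00–17:30, 18:30–19:00, 19:30–20:30.
Beatriz ∩ Noor: 14:00–15:00.
Beatriz ∩ Noor ∩ Emeka: 14:00–15:00.
Windows ≥ 30 min: 14:00–15:00.

14:00–15:00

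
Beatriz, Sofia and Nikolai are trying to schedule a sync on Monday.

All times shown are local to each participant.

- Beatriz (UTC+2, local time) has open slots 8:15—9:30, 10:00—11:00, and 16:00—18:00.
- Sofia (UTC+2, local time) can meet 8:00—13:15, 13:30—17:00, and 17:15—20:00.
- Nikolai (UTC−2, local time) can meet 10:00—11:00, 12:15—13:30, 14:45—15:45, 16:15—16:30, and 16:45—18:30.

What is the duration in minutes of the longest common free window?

Beatriz → UTC: 06:15–07:30, 08:00–09:00, 14:00–16:00.
Sofia → UTC: 06:00–11:15, 11:30–15:00, 15:15–18:00.
Nikolai → UTC: 12:00–13:00, 14:15–15:30, 16:45–17:45, 18:15–18:30, 18:45–20:30.
Beatriz ∩ Sofia: 06:15–07:30, 08:00–09:00, 14:00–15:00, 15:15–16:00.
Beatriz ∩ Sofia ∩ Nikolai: 14:15–15:00, 15:15–15:30.
Common window lengths: 45, 15 min; longest is 45.

45 minutes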